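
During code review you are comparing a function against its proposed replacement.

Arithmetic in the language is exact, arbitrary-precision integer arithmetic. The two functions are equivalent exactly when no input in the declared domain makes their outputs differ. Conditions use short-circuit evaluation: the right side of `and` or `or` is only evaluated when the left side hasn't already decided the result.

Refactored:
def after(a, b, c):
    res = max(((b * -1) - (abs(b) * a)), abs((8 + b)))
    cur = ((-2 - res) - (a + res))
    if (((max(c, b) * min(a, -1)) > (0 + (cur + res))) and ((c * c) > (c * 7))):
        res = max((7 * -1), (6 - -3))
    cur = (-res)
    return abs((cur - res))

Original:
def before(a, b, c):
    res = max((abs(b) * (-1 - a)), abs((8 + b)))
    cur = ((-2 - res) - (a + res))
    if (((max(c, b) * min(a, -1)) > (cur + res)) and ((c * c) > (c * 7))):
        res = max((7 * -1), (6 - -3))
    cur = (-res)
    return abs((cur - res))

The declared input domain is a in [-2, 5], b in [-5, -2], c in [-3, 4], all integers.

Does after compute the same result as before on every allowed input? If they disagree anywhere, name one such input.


There is a counterexample at a=-2, b=-5, c=0: 10 on one side, 30 on the other.
before: res becomes 5; next cur becomes -10; next (((max(c, b) * min(a, -1)) > (cur + res)) and ((c * c) > (c * 7))) evaluates to false; next cur becomes -5; next final value 10
after: res becomes 15; next cur becomes -30; next (((max(c, b) * min(a, -1)) > (0 + (cur + res))) and ((c * c) > (c * 7))) evaluates to false; next cur becomes -15; next final value 30
verdict: not equivalent; witness: a=-2, b=-5, c=0


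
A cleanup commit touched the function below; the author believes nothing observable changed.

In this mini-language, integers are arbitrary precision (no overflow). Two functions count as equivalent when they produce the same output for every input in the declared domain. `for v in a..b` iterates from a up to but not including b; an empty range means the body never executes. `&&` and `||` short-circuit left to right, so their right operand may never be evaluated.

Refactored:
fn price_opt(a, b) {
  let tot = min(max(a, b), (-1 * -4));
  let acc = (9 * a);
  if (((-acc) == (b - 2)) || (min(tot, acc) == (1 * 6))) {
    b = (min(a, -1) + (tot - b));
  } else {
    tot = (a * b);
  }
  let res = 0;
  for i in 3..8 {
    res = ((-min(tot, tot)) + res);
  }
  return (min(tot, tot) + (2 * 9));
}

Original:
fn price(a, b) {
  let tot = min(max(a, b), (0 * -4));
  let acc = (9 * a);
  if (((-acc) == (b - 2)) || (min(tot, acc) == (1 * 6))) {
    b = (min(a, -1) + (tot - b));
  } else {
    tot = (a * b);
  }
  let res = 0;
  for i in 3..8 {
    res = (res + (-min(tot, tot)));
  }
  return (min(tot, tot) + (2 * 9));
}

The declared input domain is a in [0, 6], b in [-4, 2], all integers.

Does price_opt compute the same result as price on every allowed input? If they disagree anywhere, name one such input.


Evaluate both at a=0, b=2.
price: tot := 0 | acc := 0 | (((-acc) == (b - 2)) || (min(tot, acc) == (1 * 6))): true | b := -3 | res := 0 | iter i=3: | res := 0 | iter i=4: | res := 0 | iter i=5: | res := 0 | iter i=6: | res := 0 | iter i=7: | res := 0 | result 18
price_opt: tot := 2 | acc := 0 | (((-acc) == (b - 2)) || (min(tot, acc) == (1 * 6))): true | b := -1 | res := 0 | iter i=3: | res := -2 | iter i=4: | res := -4 | iter i=5: | res := -6 | iter i=6: | res := -8 | iter i=7: | res := -10 | result 20
18 vs 20 — the two versions disagree here.
verdict: not equivalent; witness: a=0, b=2


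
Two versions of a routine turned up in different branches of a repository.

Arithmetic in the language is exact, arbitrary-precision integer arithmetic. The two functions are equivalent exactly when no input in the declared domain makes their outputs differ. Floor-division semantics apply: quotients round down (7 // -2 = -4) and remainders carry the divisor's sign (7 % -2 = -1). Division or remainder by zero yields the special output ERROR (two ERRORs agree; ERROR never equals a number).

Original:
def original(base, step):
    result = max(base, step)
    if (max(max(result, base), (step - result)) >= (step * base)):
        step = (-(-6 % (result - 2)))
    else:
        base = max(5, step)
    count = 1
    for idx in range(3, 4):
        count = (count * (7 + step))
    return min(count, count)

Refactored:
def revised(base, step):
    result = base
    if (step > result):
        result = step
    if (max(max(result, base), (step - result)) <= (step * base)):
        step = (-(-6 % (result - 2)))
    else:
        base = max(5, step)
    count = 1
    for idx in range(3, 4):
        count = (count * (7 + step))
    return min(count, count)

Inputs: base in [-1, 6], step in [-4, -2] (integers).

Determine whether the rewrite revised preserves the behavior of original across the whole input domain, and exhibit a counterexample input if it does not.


At base=-1, step=-4: original gives 3, revised gives 7.
verdict: not equivalent; witness: base=-1, step=-4


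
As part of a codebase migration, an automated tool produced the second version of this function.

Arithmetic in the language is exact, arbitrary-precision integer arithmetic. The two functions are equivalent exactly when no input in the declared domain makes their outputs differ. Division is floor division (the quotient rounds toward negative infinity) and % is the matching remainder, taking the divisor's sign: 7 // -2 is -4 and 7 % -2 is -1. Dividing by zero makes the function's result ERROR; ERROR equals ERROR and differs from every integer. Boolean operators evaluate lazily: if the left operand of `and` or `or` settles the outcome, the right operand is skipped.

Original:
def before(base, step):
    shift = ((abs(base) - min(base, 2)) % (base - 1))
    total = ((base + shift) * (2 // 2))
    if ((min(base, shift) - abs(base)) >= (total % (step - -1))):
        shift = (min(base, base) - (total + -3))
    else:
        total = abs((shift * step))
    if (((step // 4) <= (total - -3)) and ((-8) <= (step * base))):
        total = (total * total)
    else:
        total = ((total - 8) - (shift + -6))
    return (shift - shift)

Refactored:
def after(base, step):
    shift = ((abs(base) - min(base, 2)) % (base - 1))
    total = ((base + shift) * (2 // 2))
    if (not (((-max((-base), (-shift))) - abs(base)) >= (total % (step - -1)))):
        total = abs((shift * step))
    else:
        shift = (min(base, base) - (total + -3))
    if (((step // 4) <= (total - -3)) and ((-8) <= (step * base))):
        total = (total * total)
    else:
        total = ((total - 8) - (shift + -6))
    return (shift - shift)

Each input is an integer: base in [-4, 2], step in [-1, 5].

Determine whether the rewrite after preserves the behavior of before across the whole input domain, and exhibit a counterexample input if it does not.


The two are interchangeable: boolean connective usage differs, plus min/max/abs usage differs, and every declared input agrees.
As a probe, take base=-4, step=0: before runs shift becomes -2; next total becomes -6; next ((min(base, shift) - abs(base)) >= (total % (step - -1))) evaluates to false; next total becomes 0; next (((step // 4) <= (total - -3)) and ((-8) <= (step * base))) evaluates to true; next total becomes 0; next final value 0; after runs shift becomes -2; next total becomes -6; next (not (((-max((-base), (-shift))) - abs(base)) >= (total % (step - -1)))) evaluates to true; next total becomes 0; next (((step // 4) <= (total - -3)) and ((-8) <= (step * base))) evaluates to true; next total becomes 0; next final value 0; both end at 0.
Across all 49 domain points the two functions coincide.
verdict: equivalent


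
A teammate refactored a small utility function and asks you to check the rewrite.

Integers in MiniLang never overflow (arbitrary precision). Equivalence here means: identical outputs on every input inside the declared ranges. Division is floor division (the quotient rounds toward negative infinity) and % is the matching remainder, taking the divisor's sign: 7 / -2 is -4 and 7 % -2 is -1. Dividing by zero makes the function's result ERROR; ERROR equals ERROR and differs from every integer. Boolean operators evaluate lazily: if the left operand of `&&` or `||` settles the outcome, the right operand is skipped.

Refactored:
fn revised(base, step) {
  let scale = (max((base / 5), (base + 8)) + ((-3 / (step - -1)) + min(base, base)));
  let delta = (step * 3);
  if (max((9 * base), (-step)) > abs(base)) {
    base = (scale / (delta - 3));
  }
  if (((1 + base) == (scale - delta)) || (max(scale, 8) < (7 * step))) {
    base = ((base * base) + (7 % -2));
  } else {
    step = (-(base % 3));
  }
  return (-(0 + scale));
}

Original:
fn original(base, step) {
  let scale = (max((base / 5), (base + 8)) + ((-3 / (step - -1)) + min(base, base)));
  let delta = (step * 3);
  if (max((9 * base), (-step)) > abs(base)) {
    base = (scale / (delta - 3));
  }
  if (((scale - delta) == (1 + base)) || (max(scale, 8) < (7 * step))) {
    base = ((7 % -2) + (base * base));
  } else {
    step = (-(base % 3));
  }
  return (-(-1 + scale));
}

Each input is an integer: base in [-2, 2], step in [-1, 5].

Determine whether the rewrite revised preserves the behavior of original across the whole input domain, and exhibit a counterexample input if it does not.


At base=-2, step=0: original gives 0, revised gives -1.
verdict: not equivalent; witness: base=-2, step=0


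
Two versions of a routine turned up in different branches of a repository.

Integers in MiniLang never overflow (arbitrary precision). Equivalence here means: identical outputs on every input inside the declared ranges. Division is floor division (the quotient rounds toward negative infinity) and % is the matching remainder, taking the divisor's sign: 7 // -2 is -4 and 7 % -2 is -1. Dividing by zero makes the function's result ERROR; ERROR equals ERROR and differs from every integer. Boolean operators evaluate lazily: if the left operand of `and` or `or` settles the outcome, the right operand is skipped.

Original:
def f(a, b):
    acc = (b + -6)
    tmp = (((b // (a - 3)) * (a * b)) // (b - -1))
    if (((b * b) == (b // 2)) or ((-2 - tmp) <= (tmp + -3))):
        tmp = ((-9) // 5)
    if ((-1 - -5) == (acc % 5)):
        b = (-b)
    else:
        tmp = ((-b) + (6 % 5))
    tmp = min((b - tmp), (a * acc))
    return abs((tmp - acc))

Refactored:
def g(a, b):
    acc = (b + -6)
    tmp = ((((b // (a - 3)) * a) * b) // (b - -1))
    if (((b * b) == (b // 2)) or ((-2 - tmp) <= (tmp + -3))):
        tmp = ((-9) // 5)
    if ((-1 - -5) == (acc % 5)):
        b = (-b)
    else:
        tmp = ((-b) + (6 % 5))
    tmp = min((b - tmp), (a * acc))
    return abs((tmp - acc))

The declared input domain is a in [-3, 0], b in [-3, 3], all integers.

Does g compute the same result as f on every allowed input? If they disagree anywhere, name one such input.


Behavior is preserved: although same computation, different form, the outputs never diverge.
Tracing a=-3, b=3: f: acc becomes -3; next tmp becomes 2; next (((b * b) == (b // 2)) or ((-2 - tmp) <= (tmp + -3))) evaluates to true; next tmp becomes -2; next ((-1 - -5) == (acc % 5)) evaluates to false; next tmp becomes -2; next tmp becomes 5; next final value 8 | g: acc becomes -3; next tmp becomes 2; next (((b * b) == (b // 2)) or ((-2 - tmp) <= (tmp + -3))) evaluates to true; next tmp becomes -2; next ((-1 - -5) == (acc % 5)) evaluates to false; next tmp becomes -2; next tmp becomes 5; next final value 8 — matching result 8.
An exhaustive pass over the 28 declared inputs shows identical outputs.
verdict: equivalent


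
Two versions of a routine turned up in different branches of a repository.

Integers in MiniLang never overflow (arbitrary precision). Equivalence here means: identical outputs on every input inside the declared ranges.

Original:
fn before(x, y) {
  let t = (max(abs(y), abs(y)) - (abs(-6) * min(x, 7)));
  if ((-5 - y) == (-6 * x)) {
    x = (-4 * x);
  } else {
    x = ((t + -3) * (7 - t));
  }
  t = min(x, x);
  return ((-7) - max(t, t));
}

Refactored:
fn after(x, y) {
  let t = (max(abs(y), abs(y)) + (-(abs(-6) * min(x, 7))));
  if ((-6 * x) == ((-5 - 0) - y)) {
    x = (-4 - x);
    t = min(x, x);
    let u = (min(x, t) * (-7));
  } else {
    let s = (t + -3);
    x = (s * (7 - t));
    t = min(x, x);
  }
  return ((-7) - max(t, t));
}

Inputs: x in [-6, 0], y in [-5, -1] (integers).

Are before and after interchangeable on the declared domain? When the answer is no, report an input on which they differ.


Try x=0, y=-5.
before: t becomes 5; next ((-5 - y) == (-6 * x)) evaluates to true; next x becomes 0; next t becomes 0; next final value -7
after: t becomes 5; next ((-6 * x) == ((-5 - 0) - y)) evaluates to true; next x becomes -4; next t becomes -4; next u becomes 28; next final value -3
-7 and -3 differ, so these are not the same function on this domain.
verdict: not equivalent; witness: x=0, y=-5


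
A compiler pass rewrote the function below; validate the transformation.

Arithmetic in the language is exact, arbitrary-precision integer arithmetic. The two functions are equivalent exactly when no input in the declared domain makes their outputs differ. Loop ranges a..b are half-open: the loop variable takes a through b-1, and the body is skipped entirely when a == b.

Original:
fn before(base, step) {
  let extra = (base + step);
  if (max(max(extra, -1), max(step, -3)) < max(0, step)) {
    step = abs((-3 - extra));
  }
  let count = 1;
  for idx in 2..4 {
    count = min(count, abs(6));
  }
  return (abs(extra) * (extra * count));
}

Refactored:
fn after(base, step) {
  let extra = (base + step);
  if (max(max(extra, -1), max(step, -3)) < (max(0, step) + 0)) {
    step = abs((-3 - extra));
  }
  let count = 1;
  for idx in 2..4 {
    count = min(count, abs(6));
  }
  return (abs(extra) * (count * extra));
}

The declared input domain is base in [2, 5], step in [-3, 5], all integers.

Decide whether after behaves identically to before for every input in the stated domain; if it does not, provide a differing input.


The two are interchangeable: arithmetic usage differs, plus constant usage differs, and every declared input agrees.
Spot check at base=2, step=4 — before: extra=6, then (max(max(extra, -1), max(step, -3)) < max(0, step)) is false, then count=1, then (idx=2), then count=1, then (idx=3), then count=1, then returns 36. after: extra=6, then (max(max(extra, -1), max(step, -3)) < (max(0, step) + 0)) is false, then count=1, then (idx=2), then count=1, then (idx=3), then count=1, then returns 36. Both give 36.
Checked all 36 inputs in the declared domain: the outputs agree on every one.
verdict: equivalent


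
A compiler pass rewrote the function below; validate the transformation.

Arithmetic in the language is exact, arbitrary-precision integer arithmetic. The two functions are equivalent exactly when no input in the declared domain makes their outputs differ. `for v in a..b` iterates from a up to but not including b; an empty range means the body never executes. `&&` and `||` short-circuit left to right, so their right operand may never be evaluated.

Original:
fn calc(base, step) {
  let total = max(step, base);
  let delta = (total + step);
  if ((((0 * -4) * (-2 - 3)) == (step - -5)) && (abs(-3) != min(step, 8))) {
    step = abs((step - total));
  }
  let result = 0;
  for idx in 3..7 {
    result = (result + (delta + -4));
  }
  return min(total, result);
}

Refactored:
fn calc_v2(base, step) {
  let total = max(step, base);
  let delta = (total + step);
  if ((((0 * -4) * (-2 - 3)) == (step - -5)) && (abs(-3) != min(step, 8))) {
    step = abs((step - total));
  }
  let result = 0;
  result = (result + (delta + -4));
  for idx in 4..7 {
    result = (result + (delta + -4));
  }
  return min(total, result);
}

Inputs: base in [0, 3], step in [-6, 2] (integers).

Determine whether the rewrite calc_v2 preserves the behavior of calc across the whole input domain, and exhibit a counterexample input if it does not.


The two are interchangeable: loop structure differs, and arithmetic usage differs, and statement counts differ, and constant usage differs, and every declared input agrees.
Tracing base=2, step=2: calc: total := 2 | delta := 4 | ((((0 * -4) * (-2 - 3)) == (step - -5)) && (abs(-3) != min(step, 8))): false | result := 0 | iter idx=3: | result := 0 | iter idx=4: | result := 0 | iter idx=5: | result := 0 | iter idx=6: | result := 0 | result 0 | calc_v2: total := 2 | delta := 4 | ((((0 * -4) * (-2 - 3)) == (step - -5)) && (abs(-3) != min(step, 8))): false | result := 0 | result := 0 | iter idx=4: | result := 0 | iter idx=5: | result := 0 | iter idx=6: | result := 0 | result 0 — matching result 0.
Across all 36 domain points the two functions coincide.
verdict: equivalent


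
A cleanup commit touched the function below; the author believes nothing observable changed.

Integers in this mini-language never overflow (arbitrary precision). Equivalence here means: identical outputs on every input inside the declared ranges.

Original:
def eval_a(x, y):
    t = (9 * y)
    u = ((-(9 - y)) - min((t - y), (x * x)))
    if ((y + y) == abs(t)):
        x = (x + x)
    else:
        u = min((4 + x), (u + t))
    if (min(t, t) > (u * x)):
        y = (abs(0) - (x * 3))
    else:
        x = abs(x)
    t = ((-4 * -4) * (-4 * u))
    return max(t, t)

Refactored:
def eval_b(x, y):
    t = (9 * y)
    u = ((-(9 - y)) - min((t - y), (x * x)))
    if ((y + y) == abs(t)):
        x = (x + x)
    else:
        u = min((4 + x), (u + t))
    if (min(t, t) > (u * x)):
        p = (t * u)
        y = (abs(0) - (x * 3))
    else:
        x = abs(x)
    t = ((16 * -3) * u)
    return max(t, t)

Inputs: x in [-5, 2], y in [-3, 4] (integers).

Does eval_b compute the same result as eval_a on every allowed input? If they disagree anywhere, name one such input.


Input x=-5, y=-3: 960 from eval_a versus 720 from eval_b.
verdict: not equivalent; witness: x=-5, y=-3


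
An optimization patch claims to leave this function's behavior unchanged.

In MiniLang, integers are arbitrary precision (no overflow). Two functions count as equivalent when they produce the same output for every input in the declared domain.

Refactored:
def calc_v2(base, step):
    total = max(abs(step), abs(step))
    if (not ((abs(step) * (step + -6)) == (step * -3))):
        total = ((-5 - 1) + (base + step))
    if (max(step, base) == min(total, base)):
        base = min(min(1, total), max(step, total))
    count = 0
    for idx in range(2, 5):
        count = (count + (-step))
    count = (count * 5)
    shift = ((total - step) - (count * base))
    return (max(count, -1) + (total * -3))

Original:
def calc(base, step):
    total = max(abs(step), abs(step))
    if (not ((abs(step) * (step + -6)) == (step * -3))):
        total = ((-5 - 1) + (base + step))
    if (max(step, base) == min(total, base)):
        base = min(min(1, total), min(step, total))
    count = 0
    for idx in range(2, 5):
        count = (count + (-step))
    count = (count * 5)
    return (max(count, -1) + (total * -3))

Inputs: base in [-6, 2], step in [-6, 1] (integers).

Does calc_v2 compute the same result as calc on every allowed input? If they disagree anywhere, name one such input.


The suspicious edit (`min(step, total)` became `max(step, total)`) never changes the result for any input inside the declared domain.
Spot check at base=-5, step=-2 — calc: total=2, then (not ((abs(step) * (step + -6)) == (step * -3))) is true, then total=-13, then (max(step, base) == min(total, base)) is false, then count=0, then (idx=2), then count=2, then (idx=3), then count=4, then (idx=4), then count=6, then count=30, then returns 69. calc_v2: total=2, then (not ((abs(step) * (step + -6)) == (step * -3))) is true, then total=-13, then (max(step, base) == min(total, base)) is false, then count=0, then (idx=2), then count=2, then (idx=3), then count=4, then (idx=4), then count=6, then count=30, then shift=139, then returns 69. Both give 69.
Every one of the 72 inputs gives matching results.
verdict: equivalent


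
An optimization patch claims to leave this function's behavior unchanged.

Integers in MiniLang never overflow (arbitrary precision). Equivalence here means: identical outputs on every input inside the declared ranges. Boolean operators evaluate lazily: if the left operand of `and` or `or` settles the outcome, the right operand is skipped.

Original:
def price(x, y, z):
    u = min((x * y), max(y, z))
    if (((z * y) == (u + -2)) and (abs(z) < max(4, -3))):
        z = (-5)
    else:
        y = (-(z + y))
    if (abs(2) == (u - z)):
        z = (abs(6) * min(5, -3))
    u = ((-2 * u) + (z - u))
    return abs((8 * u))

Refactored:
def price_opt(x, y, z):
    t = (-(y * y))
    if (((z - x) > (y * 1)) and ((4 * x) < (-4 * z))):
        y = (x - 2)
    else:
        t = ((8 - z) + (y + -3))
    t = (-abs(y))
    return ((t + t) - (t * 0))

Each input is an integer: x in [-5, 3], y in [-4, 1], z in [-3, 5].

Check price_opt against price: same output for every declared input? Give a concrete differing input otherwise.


The rewrite breaks on x=-5, y=-4, z=-3, where the results are 48 and -14.
price: u=-3, then (((z * y) == (u + -2)) and (abs(z) < max(4, -3))) is false, then y=7, then (abs(2) == (u - z)) is false, then u=6, then returns 48
price_opt: t=-16, then (((z - x) > (y * 1)) and ((4 * x) < (-4 * z))) is true, then y=-7, then t=-7, then returns -14
verdict: not equivalent; witness: x=-5, y=-4, z=-3


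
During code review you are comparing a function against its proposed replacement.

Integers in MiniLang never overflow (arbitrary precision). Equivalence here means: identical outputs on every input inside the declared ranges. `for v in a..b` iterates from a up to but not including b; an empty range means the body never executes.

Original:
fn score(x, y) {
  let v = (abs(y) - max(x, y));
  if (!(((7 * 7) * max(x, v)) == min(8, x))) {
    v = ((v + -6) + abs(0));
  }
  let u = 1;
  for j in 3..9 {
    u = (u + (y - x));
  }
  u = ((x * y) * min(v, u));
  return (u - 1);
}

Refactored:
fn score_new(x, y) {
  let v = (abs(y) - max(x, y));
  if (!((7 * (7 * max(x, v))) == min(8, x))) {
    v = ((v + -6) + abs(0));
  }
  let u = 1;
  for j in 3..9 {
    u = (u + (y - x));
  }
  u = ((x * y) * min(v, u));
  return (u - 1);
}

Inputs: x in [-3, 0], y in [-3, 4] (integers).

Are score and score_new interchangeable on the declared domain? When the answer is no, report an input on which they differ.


The two are interchangeable: same computation, different form, and every declared input agrees.
Tracing x=0, y=2: score: v := 0 | (!(((7 * 7) * max(x, v)) == min(8, x))): false | u := 1 | iter j=3: | u := 3 | iter j=4: | u := 5 | iter j=5: | u := 7 | iter j=6: | u := 9 | iter j=7: | u := 11 | iter j=8: | u := 13 | u := 0 | result -1 | score_new: v := 0 | (!((7 * (7 * max(x, v))) == min(8, x))): false | u := 1 | iter j=3: | u := 3 | iter j=4: | u := 5 | iter j=5: | u := 7 | iter j=6: | u := 9 | iter j=7: | u := 11 | iter j=8: | u := 13 | u := 0 | result -1 — matching result -1.
Checked all 32 inputs in the declared domain: the outputs agree on every one.
verdict: equivalent


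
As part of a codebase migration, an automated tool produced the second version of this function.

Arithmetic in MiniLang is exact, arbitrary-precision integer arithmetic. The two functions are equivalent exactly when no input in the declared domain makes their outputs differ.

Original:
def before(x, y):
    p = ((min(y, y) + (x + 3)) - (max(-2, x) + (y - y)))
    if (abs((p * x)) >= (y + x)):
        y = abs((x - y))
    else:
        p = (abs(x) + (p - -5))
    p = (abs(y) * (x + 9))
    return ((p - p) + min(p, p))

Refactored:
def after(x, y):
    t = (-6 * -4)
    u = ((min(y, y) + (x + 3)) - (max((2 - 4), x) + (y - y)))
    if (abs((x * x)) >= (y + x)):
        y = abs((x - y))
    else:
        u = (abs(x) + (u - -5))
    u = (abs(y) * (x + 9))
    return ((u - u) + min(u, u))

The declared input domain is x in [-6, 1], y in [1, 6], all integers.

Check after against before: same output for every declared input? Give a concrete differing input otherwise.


Consider the input x=-1, y=3.
before: p := 6 | (abs((p * x)) >= (y + x)): true | y := 4 | p := 32 | result 32
after: t := 24 | u := 6 | (abs((x * x)) >= (y + x)): false | u := 12 | u := 24 | result 24
32 and 24 differ, so these are not the same function on this domain.
verdict: not equivalent; witness: x=-1, y=3


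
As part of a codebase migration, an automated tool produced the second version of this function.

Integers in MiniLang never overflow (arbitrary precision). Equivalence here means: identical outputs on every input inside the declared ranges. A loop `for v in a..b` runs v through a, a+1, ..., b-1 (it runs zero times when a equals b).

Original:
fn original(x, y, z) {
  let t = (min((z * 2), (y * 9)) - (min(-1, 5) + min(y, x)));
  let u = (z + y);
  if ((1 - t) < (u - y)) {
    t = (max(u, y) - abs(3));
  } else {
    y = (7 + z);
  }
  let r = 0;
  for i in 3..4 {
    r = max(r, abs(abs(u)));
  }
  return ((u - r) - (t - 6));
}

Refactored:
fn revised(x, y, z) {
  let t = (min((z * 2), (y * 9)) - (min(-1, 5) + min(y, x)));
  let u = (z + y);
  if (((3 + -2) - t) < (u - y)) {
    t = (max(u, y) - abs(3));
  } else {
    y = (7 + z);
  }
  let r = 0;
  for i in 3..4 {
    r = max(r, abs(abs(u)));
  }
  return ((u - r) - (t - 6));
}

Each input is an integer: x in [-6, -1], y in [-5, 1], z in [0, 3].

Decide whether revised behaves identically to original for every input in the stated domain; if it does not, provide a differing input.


This is a faithful refactor — arithmetic usage differs; and constant usage differs, but the computed results match everywhere.
Tracing x=-1, y=1, z=1: original: t := 4 | u := 2 | ((1 - t) < (u - y)): true | t := -1 | r := 0 | iter i=3: | r := 2 | result 7 | revised: t := 4 | u := 2 | (((3 + -2) - t) < (u - y)): true | t := -1 | r := 0 | iter i=3: | r := 2 | result 7 — matching result 7.
Sweeping the whole domain (168 inputs) finds no disagreement.
verdict: equivalent


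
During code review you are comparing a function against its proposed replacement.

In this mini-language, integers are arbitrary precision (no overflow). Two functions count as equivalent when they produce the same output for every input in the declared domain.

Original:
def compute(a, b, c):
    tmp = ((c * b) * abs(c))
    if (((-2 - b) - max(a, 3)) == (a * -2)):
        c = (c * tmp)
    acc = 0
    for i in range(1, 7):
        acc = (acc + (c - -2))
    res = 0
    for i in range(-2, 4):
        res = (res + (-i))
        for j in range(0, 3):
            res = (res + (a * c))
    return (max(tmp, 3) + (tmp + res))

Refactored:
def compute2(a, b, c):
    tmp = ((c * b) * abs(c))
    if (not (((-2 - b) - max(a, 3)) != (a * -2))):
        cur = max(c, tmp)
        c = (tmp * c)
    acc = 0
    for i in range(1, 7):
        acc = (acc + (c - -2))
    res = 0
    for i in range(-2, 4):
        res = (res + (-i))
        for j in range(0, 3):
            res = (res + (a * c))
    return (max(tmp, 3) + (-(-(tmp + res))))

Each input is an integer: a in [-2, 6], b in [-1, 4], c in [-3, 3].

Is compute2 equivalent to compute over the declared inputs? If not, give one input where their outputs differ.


Although statement counts differ; and comparison usage differs; and boolean connective usage differs; and min/max/abs usage differs; and local variable names differ, 378/378 inputs agree.
verdict: equivalent


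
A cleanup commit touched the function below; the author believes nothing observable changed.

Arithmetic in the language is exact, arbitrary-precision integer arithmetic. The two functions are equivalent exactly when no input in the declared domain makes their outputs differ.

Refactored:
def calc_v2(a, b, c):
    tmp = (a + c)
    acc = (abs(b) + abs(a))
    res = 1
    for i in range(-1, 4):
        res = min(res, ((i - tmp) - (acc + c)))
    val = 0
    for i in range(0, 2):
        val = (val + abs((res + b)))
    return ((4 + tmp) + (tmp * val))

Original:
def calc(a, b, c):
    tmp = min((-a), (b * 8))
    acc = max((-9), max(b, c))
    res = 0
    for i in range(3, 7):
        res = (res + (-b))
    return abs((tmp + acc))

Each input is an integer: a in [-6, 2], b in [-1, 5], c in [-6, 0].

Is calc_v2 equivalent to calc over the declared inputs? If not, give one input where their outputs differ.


Not equivalent: a=-6, b=-1, c=-6 separates them (9 vs -8).
calc: tmp=-8, then acc=-1, then res=0, then (i=3), then res=1, then (i=4), then res=2, then (i=5), then res=3, then (i=6), then res=4, then returns 9
calc_v2: tmp=-12, then acc=7, then res=1, then (i=-1), then res=1, then (i=0), then res=1, then (i=1), then res=1, then (i=2), then res=1, then (i=3), then res=1, then val=0, then (i=0), then val=0, then (i=1), then val=0, then returns -8
verdict: not equivalent; witness: a=-6, b=-1, c=-6


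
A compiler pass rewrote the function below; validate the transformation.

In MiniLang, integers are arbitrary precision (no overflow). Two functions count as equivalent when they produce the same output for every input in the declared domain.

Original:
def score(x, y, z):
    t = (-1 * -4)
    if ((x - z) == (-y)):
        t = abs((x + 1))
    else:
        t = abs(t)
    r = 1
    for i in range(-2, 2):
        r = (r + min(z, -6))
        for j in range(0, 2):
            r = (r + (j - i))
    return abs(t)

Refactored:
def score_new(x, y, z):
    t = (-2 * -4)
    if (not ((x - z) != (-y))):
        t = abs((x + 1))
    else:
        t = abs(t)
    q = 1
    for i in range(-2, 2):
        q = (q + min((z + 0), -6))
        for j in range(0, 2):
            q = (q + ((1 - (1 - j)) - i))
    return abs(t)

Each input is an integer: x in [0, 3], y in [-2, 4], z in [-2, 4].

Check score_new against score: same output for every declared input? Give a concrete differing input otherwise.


Input x=0, y=-2, z=-1: 4 from score versus 8 from score_new.
verdict: not equivalent; witness: x=0, y=-2, z=-1


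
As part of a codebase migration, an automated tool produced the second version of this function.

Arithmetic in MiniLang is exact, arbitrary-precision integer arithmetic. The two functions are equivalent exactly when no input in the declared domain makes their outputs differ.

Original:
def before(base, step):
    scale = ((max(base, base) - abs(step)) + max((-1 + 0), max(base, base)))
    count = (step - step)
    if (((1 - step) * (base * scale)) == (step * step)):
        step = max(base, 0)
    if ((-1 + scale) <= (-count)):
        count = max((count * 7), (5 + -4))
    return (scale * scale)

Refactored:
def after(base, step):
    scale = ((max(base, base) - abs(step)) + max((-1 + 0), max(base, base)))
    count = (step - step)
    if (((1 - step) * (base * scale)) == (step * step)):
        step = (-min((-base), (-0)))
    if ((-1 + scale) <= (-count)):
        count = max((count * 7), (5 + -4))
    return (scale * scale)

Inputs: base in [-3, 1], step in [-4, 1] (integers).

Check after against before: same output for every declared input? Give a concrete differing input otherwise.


Behavior is preserved: although min/max/abs usage differs, the outputs never diverge.
Spot check at base=-1, step=-3 — before: scale := -5 | count := 0 | (((1 - step) * (base * scale)) == (step * step)): false | ((-1 + scale) <= (-count)): true | count := 1 | result 25. after: scale := -5 | count := 0 | (((1 - step) * (base * scale)) == (step * step)): false | ((-1 + scale) <= (-count)): true | count := 1 | result 25. Both give 25.
Checked all 30 inputs in the declared domain: the outputs agree on every one.
verdict: equivalent


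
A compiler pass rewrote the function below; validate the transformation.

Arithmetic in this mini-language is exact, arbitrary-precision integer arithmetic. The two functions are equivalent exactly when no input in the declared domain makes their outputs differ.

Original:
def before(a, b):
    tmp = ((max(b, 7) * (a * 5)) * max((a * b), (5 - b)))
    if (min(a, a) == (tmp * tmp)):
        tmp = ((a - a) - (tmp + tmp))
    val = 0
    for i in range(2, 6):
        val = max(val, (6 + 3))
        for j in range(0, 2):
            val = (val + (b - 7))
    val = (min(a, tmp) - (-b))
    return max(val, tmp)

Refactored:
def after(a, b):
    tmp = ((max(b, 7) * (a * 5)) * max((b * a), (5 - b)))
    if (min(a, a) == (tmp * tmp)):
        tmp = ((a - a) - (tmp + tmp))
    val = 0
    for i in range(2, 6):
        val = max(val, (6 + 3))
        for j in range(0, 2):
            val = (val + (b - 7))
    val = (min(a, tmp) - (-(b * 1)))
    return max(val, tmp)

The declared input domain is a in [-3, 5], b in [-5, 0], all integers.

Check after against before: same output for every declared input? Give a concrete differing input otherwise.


Comparing the listings, the differences include: constant usage differs; and arithmetic usage differs.
As a probe, take a=3, b=-1: before runs tmp = 630; (min(a, a) == (tmp * tmp)) -> false; val = 0; [i=2]; val = 9; [j=0]; val = 1; [j=1]; val = -7; [i=3]; val = 9; [j=0]; val = 1; [j=1]; val = -7; [i=4]; val = 9; [j=0]; val = 1; [j=1]; val = -7; [i=5]; val = 9; [j=0]; val = 1; [j=1]; val = -7; val = 2; return 630; after runs tmp = 630; (min(a, a) == (tmp * tmp)) -> false; val = 0; [i=2]; val = 9; [j=0]; val = 1; [j=1]; val = -7; [i=3]; val = 9; [j=0]; val = 1; [j=1]; val = -7; [i=4]; val = 9; [j=0]; val = 1; [j=1]; val = -7; [i=5]; val = 9; [j=0]; val = 1; [j=1]; val = -7; val = 2; return 630; both end at 630.
Sweeping the whole domain (54 inputs) finds no disagreement.
verdict: equivalent


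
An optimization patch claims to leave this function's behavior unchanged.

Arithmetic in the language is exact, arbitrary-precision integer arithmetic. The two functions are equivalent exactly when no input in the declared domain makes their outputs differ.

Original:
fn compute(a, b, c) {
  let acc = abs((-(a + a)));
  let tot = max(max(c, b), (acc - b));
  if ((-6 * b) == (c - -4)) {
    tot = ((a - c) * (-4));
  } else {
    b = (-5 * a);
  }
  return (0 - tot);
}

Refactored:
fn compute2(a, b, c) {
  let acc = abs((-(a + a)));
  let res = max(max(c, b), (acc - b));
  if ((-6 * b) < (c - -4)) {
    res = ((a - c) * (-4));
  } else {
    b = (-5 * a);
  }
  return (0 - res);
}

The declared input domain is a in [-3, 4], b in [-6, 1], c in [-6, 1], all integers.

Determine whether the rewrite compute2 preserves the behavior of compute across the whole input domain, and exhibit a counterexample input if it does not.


a=-3, b=0, c=-4 yields 4 from compute but -6 from compute2.
verdict: not equivalent; witness: a=-3, b=0, c=-4


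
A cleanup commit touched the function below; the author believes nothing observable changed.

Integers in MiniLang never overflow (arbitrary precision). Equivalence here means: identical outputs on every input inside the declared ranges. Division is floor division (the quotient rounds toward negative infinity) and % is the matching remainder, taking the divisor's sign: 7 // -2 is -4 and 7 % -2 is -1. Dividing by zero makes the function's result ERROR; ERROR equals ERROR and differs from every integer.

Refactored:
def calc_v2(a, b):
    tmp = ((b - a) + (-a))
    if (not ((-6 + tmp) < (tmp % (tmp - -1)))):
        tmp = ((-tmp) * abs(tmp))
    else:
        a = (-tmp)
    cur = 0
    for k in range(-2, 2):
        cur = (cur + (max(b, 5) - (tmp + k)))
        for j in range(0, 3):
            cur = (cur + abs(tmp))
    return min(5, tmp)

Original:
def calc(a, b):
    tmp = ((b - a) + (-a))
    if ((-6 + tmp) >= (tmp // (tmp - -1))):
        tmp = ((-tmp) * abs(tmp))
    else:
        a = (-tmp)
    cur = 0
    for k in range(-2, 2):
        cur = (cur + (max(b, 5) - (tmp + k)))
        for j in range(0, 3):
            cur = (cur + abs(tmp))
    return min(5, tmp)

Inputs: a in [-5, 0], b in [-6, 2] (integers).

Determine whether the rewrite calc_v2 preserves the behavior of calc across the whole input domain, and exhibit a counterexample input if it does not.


The rewrite breaks on a=-5, b=-4, where the results are -36 and 5.
calc: tmp = 6; ((-6 + tmp) >= (tmp // (tmp - -1))) -> true; tmp = -36; cur = 0; [k=-2]; cur = 43; [j=0]; cur = 79; [j=1]; cur = 115; [j=2]; cur = 151; [k=-1]; cur = 193; [j=0]; cur = 229; [j=1]; cur = 265; [j=2]; cur = 301; [k=0]; cur = 342; [j=0]; cur = 378; [j=1]; cur = 414; [j=2]; cur = 450; [k=1]; cur = 490; [j=0]; cur = 526; [j=1]; cur = 562; [j=2]; cur = 598; return -36
calc_v2: tmp = 6; (not ((-6 + tmp) < (tmp % (tmp - -1)))) -> false; a = -6; cur = 0; [k=-2]; cur = 1; [j=0]; cur = 7; [j=1]; cur = 13; [j=2]; cur = 19; [k=-1]; cur = 19; [j=0]; cur = 25; [j=1]; cur = 31; [j=2]; cur = 37; [k=0]; cur = 36; [j=0]; cur = 42; [j=1]; cur = 48; [j=2]; cur = 54; [k=1]; cur = 52; [j=0]; cur = 58; [j=1]; cur = 64; [j=2]; cur = 70; return 5
verdict: not equivalent; witness: a=-5, b=-4


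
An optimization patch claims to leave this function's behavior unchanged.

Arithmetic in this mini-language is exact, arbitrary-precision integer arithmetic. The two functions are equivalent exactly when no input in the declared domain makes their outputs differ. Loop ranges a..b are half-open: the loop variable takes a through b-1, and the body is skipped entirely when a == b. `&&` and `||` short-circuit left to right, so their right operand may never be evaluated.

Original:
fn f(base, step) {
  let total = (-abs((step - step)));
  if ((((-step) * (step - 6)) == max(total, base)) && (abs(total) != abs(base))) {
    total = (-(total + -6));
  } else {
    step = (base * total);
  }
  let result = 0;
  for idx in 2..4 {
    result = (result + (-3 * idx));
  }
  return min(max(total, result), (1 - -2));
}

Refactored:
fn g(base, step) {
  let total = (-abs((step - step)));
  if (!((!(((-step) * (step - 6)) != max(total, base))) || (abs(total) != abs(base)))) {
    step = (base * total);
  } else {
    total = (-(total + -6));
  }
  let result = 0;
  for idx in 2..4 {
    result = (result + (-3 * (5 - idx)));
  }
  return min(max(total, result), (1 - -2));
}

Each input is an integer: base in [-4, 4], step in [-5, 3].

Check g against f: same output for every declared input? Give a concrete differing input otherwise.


Input base=-4, step=-5: 0 from f versus 3 from g.
verdict: not equivalent; witness: base=-4, step=-5


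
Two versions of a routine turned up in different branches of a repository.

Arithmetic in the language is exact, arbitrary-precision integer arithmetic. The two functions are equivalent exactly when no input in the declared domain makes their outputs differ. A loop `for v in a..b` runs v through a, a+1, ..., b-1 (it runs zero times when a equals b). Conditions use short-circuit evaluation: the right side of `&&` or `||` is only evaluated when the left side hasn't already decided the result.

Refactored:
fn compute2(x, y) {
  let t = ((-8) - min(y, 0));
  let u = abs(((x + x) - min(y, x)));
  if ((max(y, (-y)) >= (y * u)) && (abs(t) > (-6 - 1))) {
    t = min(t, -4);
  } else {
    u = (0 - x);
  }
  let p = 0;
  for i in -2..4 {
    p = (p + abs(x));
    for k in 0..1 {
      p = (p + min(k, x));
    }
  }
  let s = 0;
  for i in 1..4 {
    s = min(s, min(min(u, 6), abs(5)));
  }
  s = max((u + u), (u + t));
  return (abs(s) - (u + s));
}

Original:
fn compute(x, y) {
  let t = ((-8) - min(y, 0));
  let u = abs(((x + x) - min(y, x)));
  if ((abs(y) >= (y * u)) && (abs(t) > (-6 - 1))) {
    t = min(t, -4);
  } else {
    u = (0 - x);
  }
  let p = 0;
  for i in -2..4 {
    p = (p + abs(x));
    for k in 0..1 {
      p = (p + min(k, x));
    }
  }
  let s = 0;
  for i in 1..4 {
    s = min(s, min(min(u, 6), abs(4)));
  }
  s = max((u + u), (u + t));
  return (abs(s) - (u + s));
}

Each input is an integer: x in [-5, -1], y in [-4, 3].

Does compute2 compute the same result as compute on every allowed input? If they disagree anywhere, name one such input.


The edit looks behavioral (`4` became `5`), but over these ranges it never changes the outcome; all 40 inputs agree.
verdict: equivalent


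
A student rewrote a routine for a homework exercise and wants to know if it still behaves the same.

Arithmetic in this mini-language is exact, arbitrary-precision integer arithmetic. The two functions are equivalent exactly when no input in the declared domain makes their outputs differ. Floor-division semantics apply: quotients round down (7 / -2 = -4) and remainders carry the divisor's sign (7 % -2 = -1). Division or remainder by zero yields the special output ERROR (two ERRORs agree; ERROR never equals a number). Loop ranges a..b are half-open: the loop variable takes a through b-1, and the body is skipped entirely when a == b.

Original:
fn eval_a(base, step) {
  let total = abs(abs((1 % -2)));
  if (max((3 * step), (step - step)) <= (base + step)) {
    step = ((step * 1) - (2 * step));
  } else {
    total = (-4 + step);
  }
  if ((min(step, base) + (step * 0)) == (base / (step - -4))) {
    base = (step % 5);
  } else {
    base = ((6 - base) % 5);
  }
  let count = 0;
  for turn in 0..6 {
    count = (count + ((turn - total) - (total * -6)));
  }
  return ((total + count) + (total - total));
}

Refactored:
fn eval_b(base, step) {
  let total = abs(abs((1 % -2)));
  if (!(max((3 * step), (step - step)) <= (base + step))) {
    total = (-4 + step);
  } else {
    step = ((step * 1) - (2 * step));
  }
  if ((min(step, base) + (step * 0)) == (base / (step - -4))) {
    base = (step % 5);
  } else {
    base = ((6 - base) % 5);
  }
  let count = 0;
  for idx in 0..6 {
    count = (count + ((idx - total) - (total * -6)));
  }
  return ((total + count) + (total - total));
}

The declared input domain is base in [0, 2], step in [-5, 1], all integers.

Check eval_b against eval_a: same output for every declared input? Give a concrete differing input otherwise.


The two versions differ — the changes include boolean connective usage differs, plus local variable names differ.
One worked example (base=1, step=-1) — eval_a: total := 1 | (max((3 * step), (step - step)) <= (base + step)): true | step := 1 | ((min(step, base) + (step * 0)) == (base / (step - -4))): false | base := 0 | count := 0 | iter turn=0: | count := 5 | iter turn=1: | count := 11 | iter turn=2: | count := 18 | iter turn=3: | count := 26 | iter turn=4: | count := 35 | iter turn=5: | count := 45 | result 46; eval_b: total := 1 | (!(max((3 * step), (step - step)) <= (base + step))): false | step := 1 | ((min(step, base) + (step * 0)) == (base / (step - -4))): false | base := 0 | count := 0 | iter idx=0: | count := 5 | iter idx=1: | count := 11 | iter idx=2: | count := 18 | iter idx=3: | count := 26 | iter idx=4: | count := 35 | iter idx=5: | count := 45 | result 46; agreement on 46.
Sweeping the whole domain (21 inputs) finds no disagreement.
verdict: equivalent
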